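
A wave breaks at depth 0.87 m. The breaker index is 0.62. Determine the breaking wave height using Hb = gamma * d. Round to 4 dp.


Hb = gamma * d
Hb = 0.62 * 0.87
Hb = 0.5394 m

0.5394


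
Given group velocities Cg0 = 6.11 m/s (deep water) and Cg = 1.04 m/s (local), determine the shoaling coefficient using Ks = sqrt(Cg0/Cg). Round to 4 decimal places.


Ks = sqrt(Cg0 / Cg)
Ks = sqrt(6.11 / 1.04)
Ks = sqrt(5.8750)
Ks = 2.4238

2.4238


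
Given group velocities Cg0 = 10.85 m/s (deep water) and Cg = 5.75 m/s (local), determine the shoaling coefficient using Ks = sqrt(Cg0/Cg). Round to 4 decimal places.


Ks = sqrt(Cg0 / Cg)
Ks = sqrt(10.85 / 5.75)
Ks = sqrt(1.8870)
Ks = 1.3737

1.3737


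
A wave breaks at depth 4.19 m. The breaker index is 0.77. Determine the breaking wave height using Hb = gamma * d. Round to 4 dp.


Hb = gamma * d
Hb = 0.77 * 4.19
Hb = 3.2263 m

3.2263


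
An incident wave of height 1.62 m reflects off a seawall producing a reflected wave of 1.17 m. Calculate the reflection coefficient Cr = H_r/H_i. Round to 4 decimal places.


Cr = H_r / H_i
Cr = 1.17 / 1.62
Cr = 0.7222

0.7222


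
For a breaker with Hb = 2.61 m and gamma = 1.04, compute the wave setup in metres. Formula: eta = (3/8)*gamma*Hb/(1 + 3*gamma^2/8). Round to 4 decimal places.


eta = (3/8) * gamma * Hb / (1 + 3*gamma^2/8)
Numerator = (3/8) * 1.04 * 2.61 = 1.017900
Denominator = 1 + 3*1.04^2/8 = 1 + 0.405600 = 1.405600
eta = 1.017900 / 1.405600
eta = 0.7242 m

0.7242


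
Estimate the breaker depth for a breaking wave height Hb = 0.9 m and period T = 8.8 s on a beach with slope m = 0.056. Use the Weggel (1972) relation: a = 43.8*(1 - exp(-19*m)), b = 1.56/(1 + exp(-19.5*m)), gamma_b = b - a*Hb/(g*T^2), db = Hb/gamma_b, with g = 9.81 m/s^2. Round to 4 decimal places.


a = 43.8 * (1 - exp(-19 * m))
exp(-19 * 0.056) = exp(-1.0640) = 0.345073
a = 43.8 * (1 - 0.345073) = 28.685813
b = 1.56 / (1 + exp(-19.5 * m))
exp(-19.5 * 0.056) = exp(-1.0920) = 0.335545
b = 1.56 / (1 + 0.335545) = 1.168063
Hb / (g * T^2) = 0.9 / (9.81 * 8.8^2) = 0.9 / 759.6864 = 0.00118470
gamma_b = b - a * Hb/(g*T^2) = 1.168063 - 28.685813 * 0.00118470 = 1.134079
db = Hb / gamma_b = 0.9 / 1.134079
db = 0.7936 m

0.7936


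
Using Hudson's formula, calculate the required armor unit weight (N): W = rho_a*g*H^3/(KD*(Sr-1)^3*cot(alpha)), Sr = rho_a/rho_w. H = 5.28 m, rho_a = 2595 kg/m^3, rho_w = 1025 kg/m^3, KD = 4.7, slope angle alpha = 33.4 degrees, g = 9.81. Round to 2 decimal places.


Sr = rho_a / rho_w = 2595 / 1025 = 2.531707
(Sr - 1) = 1.531707
(Sr - 1)^3 = 3.593580
cot(33.4) = 1 / tan(33.4) = 1 / 0.659379 = 1.516580
Numerator = 2595 * 9.81 * 5.28^3 = 3747210.9042
Denominator = 4.7 * 3.593580 * 1.516580 = 25.614768
W = 3747210.9042 / 25.614768
W = 146291.03 N

146291.03


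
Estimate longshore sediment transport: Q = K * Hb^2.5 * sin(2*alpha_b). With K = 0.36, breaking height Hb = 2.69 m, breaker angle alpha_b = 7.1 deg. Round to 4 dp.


Q = K * Hb^2.5 * sin(2 * alpha_b)
Hb^2.5 = 2.69^2.5 = 11.868086
sin(2 * 7.1) = sin(14.2) = 0.245307
Q = 0.36 * 11.868086 * 0.245307
Q = 1.0481 m^3/s

1.0481


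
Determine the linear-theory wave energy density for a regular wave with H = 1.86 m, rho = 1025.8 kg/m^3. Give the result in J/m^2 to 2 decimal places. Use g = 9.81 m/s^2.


E = (1/8) * rho * g * H^2
E = (1/8) * 1025.8 * 9.81 * 1.86^2
E = 0.125 * 1025.8 * 9.81 * 3.4596
E = 4351.79 J/m^2

4351.79


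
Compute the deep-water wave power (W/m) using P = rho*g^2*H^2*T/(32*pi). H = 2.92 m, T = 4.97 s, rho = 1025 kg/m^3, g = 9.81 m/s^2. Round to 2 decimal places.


P = rho * g^2 * H^2 * T / (32 * pi)
P = 1025 * 9.81^2 * 2.92^2 * 4.97 / (32 * pi)
P = 1025 * 96.2361 * 8.5264 * 4.97 / 100.53096
P = 41579.97 W/m

41579.97


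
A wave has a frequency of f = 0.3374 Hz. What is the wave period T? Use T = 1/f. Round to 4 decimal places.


T = 1 / f
T = 1 / 0.3374
T = 2.9638 s

2.9638


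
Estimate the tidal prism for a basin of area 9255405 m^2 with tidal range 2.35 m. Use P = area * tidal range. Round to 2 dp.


Tidal prism = Area * Tidal range
P = 9255405 * 2.35
P = 21750201.75 m^3

21750201.75


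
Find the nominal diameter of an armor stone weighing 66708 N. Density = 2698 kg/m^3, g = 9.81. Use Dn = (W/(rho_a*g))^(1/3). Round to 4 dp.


V = W / (rho_a * g)
V = 66708 / (2698 * 9.81)
V = 66708 / 26467.38
V = 2.520385 m^3
Dn = V^(1/3) = 2.520385^(1/3)
Dn = 1.3609 m

1.3609


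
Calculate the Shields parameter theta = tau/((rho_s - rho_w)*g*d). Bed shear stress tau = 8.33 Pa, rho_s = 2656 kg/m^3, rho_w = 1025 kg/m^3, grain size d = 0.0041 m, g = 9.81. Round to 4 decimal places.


theta = tau / ((rho_s - rho_w) * g * d)
rho_s - rho_w = 2656 - 1025 = 1631
Denominator = 1631 * 9.81 * 0.0041 = 65.600451
theta = 8.33 / 65.600451
theta = 0.1270

0.1270


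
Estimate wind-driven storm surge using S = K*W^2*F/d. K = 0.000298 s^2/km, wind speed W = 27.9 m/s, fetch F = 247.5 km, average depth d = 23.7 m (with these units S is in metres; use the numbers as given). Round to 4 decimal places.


S = K * W^2 * F / d
W^2 = 27.9^2 = 778.41
S = 0.000298 * 778.41 * 247.5 / 23.7
Numerator = 0.000298 * 778.41 * 247.5 = 57.411630
S = 57.411630 / 23.7 = 2.4224 m

2.4224


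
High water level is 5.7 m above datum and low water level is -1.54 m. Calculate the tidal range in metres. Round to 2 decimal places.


Tidal range = High water - Low water
Tidal range = 5.7 - (-1.54)
Tidal range = 7.24 m

7.24


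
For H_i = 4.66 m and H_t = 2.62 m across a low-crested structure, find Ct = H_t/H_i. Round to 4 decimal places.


Ct = H_t / H_i
Ct = 2.62 / 4.66
Ct = 0.5622

0.5622


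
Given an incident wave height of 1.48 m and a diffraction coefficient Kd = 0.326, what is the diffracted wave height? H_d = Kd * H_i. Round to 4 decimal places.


H_d = Kd * H_i
H_d = 0.326 * 1.48
H_d = 0.4825 m

0.4825


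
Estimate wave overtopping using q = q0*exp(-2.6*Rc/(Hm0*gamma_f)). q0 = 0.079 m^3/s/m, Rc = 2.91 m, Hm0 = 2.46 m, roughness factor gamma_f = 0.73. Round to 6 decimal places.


q = q0 * exp(-2.6 * Rc / (Hm0 * gamma_f))
Exponent = -2.6 * 2.91 / (2.46 * 0.73)
= -2.6 * 2.91 / 1.7958
= -4.213164
exp(-4.213164) = 0.014799
q = 0.079 * 0.014799
q = 0.001169 m^3/s/m

0.001169


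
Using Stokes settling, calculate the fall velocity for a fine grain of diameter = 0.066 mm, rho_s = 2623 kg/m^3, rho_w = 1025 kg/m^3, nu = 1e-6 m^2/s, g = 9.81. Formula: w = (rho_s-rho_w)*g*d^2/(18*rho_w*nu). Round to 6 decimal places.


w = (rho_s - rho_w) * g * d^2 / (18 * rho_w * nu)
d = 0.066 mm = 0.000066 m
rho_s - rho_w = 2623 - 1025 = 1598
Numerator = 1598 * 9.81 * (0.000066)^2 = 0.000068286311
Denominator = 18 * 1025 * 1e-6 = 0.018450
w = 0.003701 m/s

0.003701


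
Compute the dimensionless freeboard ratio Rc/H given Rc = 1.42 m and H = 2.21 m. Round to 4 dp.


Relative freeboard = Rc / H
= 1.42 / 2.21
= 0.6425

0.6425


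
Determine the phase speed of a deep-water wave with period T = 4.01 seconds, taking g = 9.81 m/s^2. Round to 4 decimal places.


We use the deep-water celerity formula:
C = g * T / (2 * pi)
C = 9.81 * 4.01 / (2 * 3.14159...)
C = 39.338100 / 6.283185
C = 6.2609 m/s

6.2609


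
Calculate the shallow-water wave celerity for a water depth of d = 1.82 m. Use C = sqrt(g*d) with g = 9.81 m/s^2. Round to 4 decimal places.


Using the shallow-water approximation:
C = sqrt(g * d) = sqrt(9.81 * 1.82)
C = sqrt(17.8542)
C = 4.2254 m/s

4.2254


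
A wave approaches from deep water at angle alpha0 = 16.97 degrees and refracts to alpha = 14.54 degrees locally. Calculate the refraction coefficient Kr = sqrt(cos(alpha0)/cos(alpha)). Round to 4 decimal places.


Kr = sqrt(cos(alpha0) / cos(alpha))
cos(16.97) = 0.956458
cos(14.54) = 0.967973
Kr = sqrt(0.956458 / 0.967973)
Kr = sqrt(0.988104)
Kr = 0.9940

0.9940


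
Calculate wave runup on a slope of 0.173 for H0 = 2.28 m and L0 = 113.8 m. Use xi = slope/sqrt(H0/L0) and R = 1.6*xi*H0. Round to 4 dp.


xi = slope / sqrt(H0/L0)
H0/L0 = 2.28/113.8 = 0.020035
sqrt(0.020035) = 0.141546
xi = 0.173 / 0.141546 = 1.222221
R = 1.6 * xi * H0 = 1.6 * 1.222221 * 2.28
R = 4.4587 m

4.4587


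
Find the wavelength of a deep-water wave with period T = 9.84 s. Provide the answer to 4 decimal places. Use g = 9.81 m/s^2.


L0 = g * T^2 / (2 * pi)
L0 = 9.81 * 9.84^2 / (2 * pi)
L0 = 9.81 * 96.8256 / 6.28319
L0 = 949.8591 / 6.28319
L0 = 151.1748 m

151.1748


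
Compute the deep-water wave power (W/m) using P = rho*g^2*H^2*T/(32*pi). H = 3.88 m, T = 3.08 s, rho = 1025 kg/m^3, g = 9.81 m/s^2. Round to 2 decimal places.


P = rho * g^2 * H^2 * T / (32 * pi)
P = 1025 * 9.81^2 * 3.88^2 * 3.08 / (32 * pi)
P = 1025 * 96.2361 * 15.0544 * 3.08 / 100.53096
P = 45496.31 W/m

45496.31


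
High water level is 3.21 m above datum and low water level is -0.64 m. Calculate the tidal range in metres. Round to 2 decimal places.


Tidal range = High water - Low water
Tidal range = 3.21 - (-0.64)
Tidal range = 3.85 m

3.85


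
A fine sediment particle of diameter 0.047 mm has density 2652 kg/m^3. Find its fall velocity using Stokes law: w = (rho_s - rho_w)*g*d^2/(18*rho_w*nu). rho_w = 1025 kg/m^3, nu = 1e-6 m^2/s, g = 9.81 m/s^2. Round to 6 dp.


w = (rho_s - rho_w) * g * d^2 / (18 * rho_w * nu)
d = 0.047 mm = 0.000047 m
rho_s - rho_w = 2652 - 1025 = 1627
Numerator = 1627 * 9.81 * (0.000047)^2 = 0.000035257562
Denominator = 18 * 1025 * 1e-6 = 0.018450
w = 0.001911 m/s

0.001911


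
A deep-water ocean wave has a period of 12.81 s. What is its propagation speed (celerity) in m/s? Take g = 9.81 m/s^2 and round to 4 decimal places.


We use the deep-water celerity formula:
C = g * T / (2 * pi)
C = 9.81 * 12.81 / (2 * 3.14159...)
C = 125.666100 / 6.283185
C = 20.0004 m/s

20.0004


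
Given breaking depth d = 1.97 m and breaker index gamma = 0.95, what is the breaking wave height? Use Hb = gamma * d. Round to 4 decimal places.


Hb = gamma * d
Hb = 0.95 * 1.97
Hb = 1.8715 m

1.8715


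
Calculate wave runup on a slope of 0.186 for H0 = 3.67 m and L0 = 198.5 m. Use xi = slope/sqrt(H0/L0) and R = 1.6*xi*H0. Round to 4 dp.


xi = slope / sqrt(H0/L0)
H0/L0 = 3.67/198.5 = 0.018489
sqrt(0.018489) = 0.135973
xi = 0.186 / 0.135973 = 1.367918
R = 1.6 * xi * H0 = 1.6 * 1.367918 * 3.67
R = 8.0324 m

8.0324


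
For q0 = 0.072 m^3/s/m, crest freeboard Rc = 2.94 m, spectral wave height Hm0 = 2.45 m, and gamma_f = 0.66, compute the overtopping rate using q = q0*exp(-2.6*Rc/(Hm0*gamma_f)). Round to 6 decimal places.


q = q0 * exp(-2.6 * Rc / (Hm0 * gamma_f))
Exponent = -2.6 * 2.94 / (2.45 * 0.66)
= -2.6 * 2.94 / 1.6170
= -4.727273
exp(-4.727273) = 0.008851
q = 0.072 * 0.008851
q = 0.000637 m^3/s/m

0.000637


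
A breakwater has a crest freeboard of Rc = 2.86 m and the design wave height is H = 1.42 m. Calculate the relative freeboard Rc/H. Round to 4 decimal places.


Relative freeboard = Rc / H
= 2.86 / 1.42
= 2.0141

2.0141


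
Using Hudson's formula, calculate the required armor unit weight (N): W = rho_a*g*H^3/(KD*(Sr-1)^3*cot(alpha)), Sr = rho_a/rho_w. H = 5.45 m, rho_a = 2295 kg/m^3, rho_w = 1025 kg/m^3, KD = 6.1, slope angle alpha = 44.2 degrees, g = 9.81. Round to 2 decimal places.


Sr = rho_a / rho_w = 2295 / 1025 = 2.239024
(Sr - 1) = 1.239024
(Sr - 1)^3 = 1.902127
cot(44.2) = 1 / tan(44.2) = 1 / 0.972458 = 1.028323
Numerator = 2295 * 9.81 * 5.45^3 = 3644527.2693
Denominator = 6.1 * 1.902127 * 1.028323 = 11.931602
W = 3644527.2693 / 11.931602
W = 305451.62 N

305451.62


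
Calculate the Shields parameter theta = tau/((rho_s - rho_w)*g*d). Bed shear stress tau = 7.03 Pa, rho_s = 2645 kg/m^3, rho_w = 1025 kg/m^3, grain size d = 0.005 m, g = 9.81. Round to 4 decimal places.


theta = tau / ((rho_s - rho_w) * g * d)
rho_s - rho_w = 2645 - 1025 = 1620
Denominator = 1620 * 9.81 * 0.005 = 79.461000
theta = 7.03 / 79.461000
theta = 0.0885

0.0885


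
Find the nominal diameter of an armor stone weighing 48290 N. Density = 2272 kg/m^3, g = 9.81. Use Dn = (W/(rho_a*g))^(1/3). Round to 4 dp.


V = W / (rho_a * g)
V = 48290 / (2272 * 9.81)
V = 48290 / 22288.32
V = 2.166606 m^3
Dn = V^(1/3) = 2.166606^(1/3)
Dn = 1.2940 m

1.2940


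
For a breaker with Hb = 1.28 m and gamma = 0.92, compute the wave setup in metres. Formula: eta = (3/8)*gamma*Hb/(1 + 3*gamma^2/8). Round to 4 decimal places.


eta = (3/8) * gamma * Hb / (1 + 3*gamma^2/8)
Numerator = (3/8) * 0.92 * 1.28 = 0.441600
Denominator = 1 + 3*0.92^2/8 = 1 + 0.317400 = 1.317400
eta = 0.441600 / 1.317400
eta = 0.3352 m

0.3352


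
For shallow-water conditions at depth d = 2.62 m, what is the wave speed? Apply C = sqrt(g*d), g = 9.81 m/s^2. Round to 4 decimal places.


Using the shallow-water approximation:
C = sqrt(g * d) = sqrt(9.81 * 2.62)
C = sqrt(25.7022)
C = 5.0697 m/s

5.0697


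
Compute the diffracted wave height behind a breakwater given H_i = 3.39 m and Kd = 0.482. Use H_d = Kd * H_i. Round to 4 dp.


H_d = Kd * H_i
H_d = 0.482 * 3.39
H_d = 1.6340 m

1.6340


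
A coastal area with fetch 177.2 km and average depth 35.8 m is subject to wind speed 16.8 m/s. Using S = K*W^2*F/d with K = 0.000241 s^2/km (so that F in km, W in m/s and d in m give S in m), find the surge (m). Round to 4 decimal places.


S = K * W^2 * F / d
W^2 = 16.8^2 = 282.24
S = 0.000241 * 282.24 * 177.2 / 35.8
Numerator = 0.000241 * 282.24 * 177.2 = 12.053116
S = 12.053116 / 35.8 = 0.3367 m

0.3367


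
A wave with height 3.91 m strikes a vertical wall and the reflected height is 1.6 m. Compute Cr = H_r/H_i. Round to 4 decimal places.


Cr = H_r / H_i
Cr = 1.6 / 3.91
Cr = 0.4092

0.4092


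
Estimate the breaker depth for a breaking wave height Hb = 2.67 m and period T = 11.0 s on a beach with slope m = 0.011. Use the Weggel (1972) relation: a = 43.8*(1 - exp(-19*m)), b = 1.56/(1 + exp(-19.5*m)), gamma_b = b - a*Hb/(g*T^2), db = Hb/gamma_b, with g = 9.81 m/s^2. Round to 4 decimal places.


a = 43.8 * (1 - exp(-19 * m))
exp(-19 * 0.011) = exp(-0.2090) = 0.811395
a = 43.8 * (1 - 0.811395) = 8.260889
b = 1.56 / (1 + exp(-19.5 * m))
exp(-19.5 * 0.011) = exp(-0.2145) = 0.806945
b = 1.56 / (1 + 0.806945) = 0.863336
Hb / (g * T^2) = 2.67 / (9.81 * 11.0^2) = 2.67 / 1187.0100 = 0.00224935
gamma_b = b - a * Hb/(g*T^2) = 0.863336 - 8.260889 * 0.00224935 = 0.844754
db = Hb / gamma_b = 2.67 / 0.844754
db = 3.1607 m

3.1607


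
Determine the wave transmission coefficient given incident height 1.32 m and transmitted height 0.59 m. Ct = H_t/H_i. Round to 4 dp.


Ct = H_t / H_i
Ct = 0.59 / 1.32
Ct = 0.4470

0.4470


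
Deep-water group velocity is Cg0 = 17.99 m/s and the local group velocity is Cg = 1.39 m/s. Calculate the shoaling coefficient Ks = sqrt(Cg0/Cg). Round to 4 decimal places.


Ks = sqrt(Cg0 / Cg)
Ks = sqrt(17.99 / 1.39)
Ks = sqrt(12.9424)
Ks = 3.5976

3.5976


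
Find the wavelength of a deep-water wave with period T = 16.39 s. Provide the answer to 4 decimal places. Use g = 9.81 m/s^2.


L0 = g * T^2 / (2 * pi)
L0 = 9.81 * 16.39^2 / (2 * pi)
L0 = 9.81 * 268.6321 / 6.28319
L0 = 2635.2809 / 6.28319
L0 = 419.4180 m

419.4180


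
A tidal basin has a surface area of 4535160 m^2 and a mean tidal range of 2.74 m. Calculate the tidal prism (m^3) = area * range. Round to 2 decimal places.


Tidal prism = Area * Tidal range
P = 4535160 * 2.74
P = 12426338.40 m^3

12426338.40


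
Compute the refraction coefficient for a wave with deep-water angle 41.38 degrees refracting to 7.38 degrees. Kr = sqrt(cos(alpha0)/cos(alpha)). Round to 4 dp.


Kr = sqrt(cos(alpha0) / cos(alpha))
cos(41.38) = 0.750342
cos(7.38) = 0.991716
Kr = sqrt(0.750342 / 0.991716)
Kr = sqrt(0.756610)
Kr = 0.8698

0.8698


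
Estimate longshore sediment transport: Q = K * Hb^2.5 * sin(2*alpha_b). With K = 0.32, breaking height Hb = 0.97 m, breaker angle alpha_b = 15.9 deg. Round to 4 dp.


Q = K * Hb^2.5 * sin(2 * alpha_b)
Hb^2.5 = 0.97^2.5 = 0.926679
sin(2 * 15.9) = sin(31.8) = 0.526956
Q = 0.32 * 0.926679 * 0.526956
Q = 0.1563 m^3/s

0.1563


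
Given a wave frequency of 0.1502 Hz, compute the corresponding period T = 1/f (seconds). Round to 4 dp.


T = 1 / f
T = 1 / 0.1502
T = 6.6578 s

6.6578


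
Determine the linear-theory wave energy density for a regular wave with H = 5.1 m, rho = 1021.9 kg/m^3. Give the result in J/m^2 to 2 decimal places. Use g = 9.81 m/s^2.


E = (1/8) * rho * g * H^2
E = (1/8) * 1021.9 * 9.81 * 5.1^2
E = 0.125 * 1021.9 * 9.81 * 26.0100
E = 32593.26 J/m^2

32593.26


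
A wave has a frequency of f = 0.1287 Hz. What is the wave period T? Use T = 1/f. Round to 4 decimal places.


T = 1 / f
T = 1 / 0.1287
T = 7.7700 s

7.7700


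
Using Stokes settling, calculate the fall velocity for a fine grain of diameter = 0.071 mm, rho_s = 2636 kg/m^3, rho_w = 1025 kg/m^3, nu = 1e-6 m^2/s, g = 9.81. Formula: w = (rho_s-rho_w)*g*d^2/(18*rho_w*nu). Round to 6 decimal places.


w = (rho_s - rho_w) * g * d^2 / (18 * rho_w * nu)
d = 0.071 mm = 0.000071 m
rho_s - rho_w = 2636 - 1025 = 1611
Numerator = 1611 * 9.81 * (0.000071)^2 = 0.000079667510
Denominator = 18 * 1025 * 1e-6 = 0.018450
w = 0.004318 m/s

0.004318


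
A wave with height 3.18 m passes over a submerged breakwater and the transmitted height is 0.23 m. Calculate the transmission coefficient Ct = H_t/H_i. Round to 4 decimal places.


Ct = H_t / H_i
Ct = 0.23 / 3.18
Ct = 0.0723

0.0723


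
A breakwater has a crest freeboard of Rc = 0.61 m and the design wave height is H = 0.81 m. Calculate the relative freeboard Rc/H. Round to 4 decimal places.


Relative freeboard = Rc / H
= 0.61 / 0.81
= 0.7531

0.7531


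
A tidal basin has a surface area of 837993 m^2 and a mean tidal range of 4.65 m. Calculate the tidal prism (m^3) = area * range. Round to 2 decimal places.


Tidal prism = Area * Tidal range
P = 837993 * 4.65
P = 3896667.45 m^3

3896667.45


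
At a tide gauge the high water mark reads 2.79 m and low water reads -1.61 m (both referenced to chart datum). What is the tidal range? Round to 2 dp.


Tidal range = High water - Low water
Tidal range = 2.79 - (-1.61)
Tidal range = 4.40 m

4.40


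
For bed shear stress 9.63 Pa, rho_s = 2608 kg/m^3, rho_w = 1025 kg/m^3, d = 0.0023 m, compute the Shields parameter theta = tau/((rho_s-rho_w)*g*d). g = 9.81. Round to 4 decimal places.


theta = tau / ((rho_s - rho_w) * g * d)
rho_s - rho_w = 2608 - 1025 = 1583
Denominator = 1583 * 9.81 * 0.0023 = 35.717229
theta = 9.63 / 35.717229
theta = 0.2696

0.2696


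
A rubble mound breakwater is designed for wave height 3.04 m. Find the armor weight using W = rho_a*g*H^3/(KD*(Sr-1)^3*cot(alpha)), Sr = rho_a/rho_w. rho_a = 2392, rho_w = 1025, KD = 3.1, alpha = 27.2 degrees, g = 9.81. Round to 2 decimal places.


Sr = rho_a / rho_w = 2392 / 1025 = 2.333659
(Sr - 1) = 1.333659
(Sr - 1)^3 = 2.372105
cot(27.2) = 1 / tan(27.2) = 1 / 0.513930 = 1.945790
Numerator = 2392 * 9.81 * 3.04^3 = 659251.2069
Denominator = 3.1 * 2.372105 * 1.945790 = 14.308414
W = 659251.2069 / 14.308414
W = 46074.37 N

46074.37


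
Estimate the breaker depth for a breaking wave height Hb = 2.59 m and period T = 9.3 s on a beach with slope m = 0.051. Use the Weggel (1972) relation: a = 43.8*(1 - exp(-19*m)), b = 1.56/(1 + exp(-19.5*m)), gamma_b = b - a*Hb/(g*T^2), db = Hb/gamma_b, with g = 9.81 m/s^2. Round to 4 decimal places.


a = 43.8 * (1 - exp(-19 * m))
exp(-19 * 0.051) = exp(-0.9690) = 0.379462
a = 43.8 * (1 - 0.379462) = 27.179551
b = 1.56 / (1 + exp(-19.5 * m))
exp(-19.5 * 0.051) = exp(-0.9945) = 0.369908
b = 1.56 / (1 + 0.369908) = 1.138762
Hb / (g * T^2) = 2.59 / (9.81 * 9.3^2) = 2.59 / 848.4669 = 0.00305256
gamma_b = b - a * Hb/(g*T^2) = 1.138762 - 27.179551 * 0.00305256 = 1.055795
db = Hb / gamma_b = 2.59 / 1.055795
db = 2.4531 m

2.4531


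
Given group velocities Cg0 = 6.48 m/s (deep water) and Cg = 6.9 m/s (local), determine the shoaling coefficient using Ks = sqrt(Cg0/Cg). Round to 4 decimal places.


Ks = sqrt(Cg0 / Cg)
Ks = sqrt(6.48 / 6.9)
Ks = sqrt(0.9391)
Ks = 0.9691

0.9691


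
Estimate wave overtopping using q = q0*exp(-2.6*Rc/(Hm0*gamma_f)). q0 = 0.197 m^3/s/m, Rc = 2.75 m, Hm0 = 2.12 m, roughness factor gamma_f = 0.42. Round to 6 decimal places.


q = q0 * exp(-2.6 * Rc / (Hm0 * gamma_f))
Exponent = -2.6 * 2.75 / (2.12 * 0.42)
= -2.6 * 2.75 / 0.8904
= -8.030099
exp(-8.030099) = 0.000326
q = 0.197 * 0.000326
q = 0.000064 m^3/s/m

0.000064


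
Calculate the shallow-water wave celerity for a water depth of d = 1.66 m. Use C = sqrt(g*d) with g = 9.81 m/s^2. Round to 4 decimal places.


Using the shallow-water approximation:
C = sqrt(g * d) = sqrt(9.81 * 1.66)
C = sqrt(16.2846)
C = 4.0354 m/s

4.0354


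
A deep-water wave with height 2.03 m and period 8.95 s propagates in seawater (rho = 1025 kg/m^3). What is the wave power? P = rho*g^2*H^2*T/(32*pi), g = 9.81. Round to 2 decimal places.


P = rho * g^2 * H^2 * T / (32 * pi)
P = 1025 * 9.81^2 * 2.03^2 * 8.95 / (32 * pi)
P = 1025 * 96.2361 * 4.1209 * 8.95 / 100.53096
P = 36189.05 W/m

36189.05


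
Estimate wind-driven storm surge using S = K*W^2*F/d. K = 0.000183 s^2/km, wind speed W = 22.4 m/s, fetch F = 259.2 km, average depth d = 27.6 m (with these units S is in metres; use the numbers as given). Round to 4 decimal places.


S = K * W^2 * F / d
W^2 = 22.4^2 = 501.76
S = 0.000183 * 501.76 * 259.2 / 27.6
Numerator = 0.000183 * 501.76 * 259.2 = 23.800283
S = 23.800283 / 27.6 = 0.8623 m

0.8623


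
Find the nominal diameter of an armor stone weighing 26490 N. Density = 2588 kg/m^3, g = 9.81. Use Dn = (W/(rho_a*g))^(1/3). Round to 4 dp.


V = W / (rho_a * g)
V = 26490 / (2588 * 9.81)
V = 26490 / 25388.28
V = 1.043395 m^3
Dn = V^(1/3) = 1.043395^(1/3)
Dn = 1.0143 m

1.0143


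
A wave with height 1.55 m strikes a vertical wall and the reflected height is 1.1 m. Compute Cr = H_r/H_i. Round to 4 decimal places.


Cr = H_r / H_i
Cr = 1.1 / 1.55
Cr = 0.7097

0.7097


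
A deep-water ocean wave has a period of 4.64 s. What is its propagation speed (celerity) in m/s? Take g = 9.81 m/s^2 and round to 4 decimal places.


We use the deep-water celerity formula:
C = g * T / (2 * pi)
C = 9.81 * 4.64 / (2 * 3.14159...)
C = 45.518400 / 6.283185
C = 7.2445 m/s

7.2445


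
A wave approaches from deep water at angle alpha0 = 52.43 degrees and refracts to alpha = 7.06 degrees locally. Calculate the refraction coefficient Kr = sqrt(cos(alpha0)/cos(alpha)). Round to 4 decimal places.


Kr = sqrt(cos(alpha0) / cos(alpha))
cos(52.43) = 0.609730
cos(7.06) = 0.992418
Kr = sqrt(0.609730 / 0.992418)
Kr = sqrt(0.614389)
Kr = 0.7838

0.7838


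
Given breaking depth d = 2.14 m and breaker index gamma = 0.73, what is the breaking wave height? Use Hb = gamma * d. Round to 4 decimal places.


Hb = gamma * d
Hb = 0.73 * 2.14
Hb = 1.5622 m

1.5622


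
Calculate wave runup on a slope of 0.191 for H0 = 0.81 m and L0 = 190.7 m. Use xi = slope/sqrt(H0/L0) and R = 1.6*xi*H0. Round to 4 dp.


xi = slope / sqrt(H0/L0)
H0/L0 = 0.81/190.7 = 0.004248
sqrt(0.004248) = 0.065173
xi = 0.191 / 0.065173 = 2.930665
R = 1.6 * xi * H0 = 1.6 * 2.930665 * 0.81
R = 3.7981 m

3.7981


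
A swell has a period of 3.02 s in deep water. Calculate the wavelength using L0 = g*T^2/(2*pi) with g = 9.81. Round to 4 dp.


L0 = g * T^2 / (2 * pi)
L0 = 9.81 * 3.02^2 / (2 * pi)
L0 = 9.81 * 9.1204 / 6.28319
L0 = 89.4711 / 6.28319
L0 = 14.2398 m

14.2398


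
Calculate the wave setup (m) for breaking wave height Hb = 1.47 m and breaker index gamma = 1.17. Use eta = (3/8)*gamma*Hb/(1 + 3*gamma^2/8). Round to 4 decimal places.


eta = (3/8) * gamma * Hb / (1 + 3*gamma^2/8)
Numerator = (3/8) * 1.17 * 1.47 = 0.644962
Denominator = 1 + 3*1.17^2/8 = 1 + 0.513338 = 1.513338
eta = 0.644962 / 1.513338
eta = 0.4262 m

0.4262


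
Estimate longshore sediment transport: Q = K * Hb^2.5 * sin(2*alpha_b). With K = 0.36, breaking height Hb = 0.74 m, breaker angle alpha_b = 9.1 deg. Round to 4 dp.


Q = K * Hb^2.5 * sin(2 * alpha_b)
Hb^2.5 = 0.74^2.5 = 0.471063
sin(2 * 9.1) = sin(18.2) = 0.312335
Q = 0.36 * 0.471063 * 0.312335
Q = 0.0530 m^3/s

0.0530


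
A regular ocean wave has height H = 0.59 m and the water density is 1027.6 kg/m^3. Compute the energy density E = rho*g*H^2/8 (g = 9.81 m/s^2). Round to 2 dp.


E = (1/8) * rho * g * H^2
E = (1/8) * 1027.6 * 9.81 * 0.59^2
E = 0.125 * 1027.6 * 9.81 * 0.3481
E = 438.64 J/m^2

438.64


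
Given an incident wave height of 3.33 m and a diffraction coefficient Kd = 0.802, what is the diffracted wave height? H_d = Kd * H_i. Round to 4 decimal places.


H_d = Kd * H_i
H_d = 0.802 * 3.33
H_d = 2.6707 m

2.6707


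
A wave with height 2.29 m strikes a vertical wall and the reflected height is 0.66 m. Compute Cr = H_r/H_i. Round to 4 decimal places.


Cr = H_r / H_i
Cr = 0.66 / 2.29
Cr = 0.2882

0.2882


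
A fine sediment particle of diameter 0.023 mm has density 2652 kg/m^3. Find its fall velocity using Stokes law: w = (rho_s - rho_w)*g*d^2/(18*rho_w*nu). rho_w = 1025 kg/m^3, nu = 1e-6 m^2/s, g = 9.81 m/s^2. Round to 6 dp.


w = (rho_s - rho_w) * g * d^2 / (18 * rho_w * nu)
d = 0.023 mm = 0.000023 m
rho_s - rho_w = 2652 - 1025 = 1627
Numerator = 1627 * 9.81 * (0.000023)^2 = 0.000008443300
Denominator = 18 * 1025 * 1e-6 = 0.018450
w = 0.000458 m/s

0.000458


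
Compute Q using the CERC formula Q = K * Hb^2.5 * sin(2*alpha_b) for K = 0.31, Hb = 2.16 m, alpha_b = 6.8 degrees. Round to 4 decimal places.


Q = K * Hb^2.5 * sin(2 * alpha_b)
Hb^2.5 = 2.16^2.5 = 6.857004
sin(2 * 6.8) = sin(13.6) = 0.235142
Q = 0.31 * 6.857004 * 0.235142
Q = 0.4998 m^3/s

0.4998


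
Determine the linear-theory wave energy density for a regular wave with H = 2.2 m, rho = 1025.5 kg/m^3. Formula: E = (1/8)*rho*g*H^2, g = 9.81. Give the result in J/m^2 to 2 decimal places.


E = (1/8) * rho * g * H^2
E = (1/8) * 1025.5 * 9.81 * 2.2^2
E = 0.125 * 1025.5 * 9.81 * 4.8400
E = 6086.39 J/m^2

6086.39


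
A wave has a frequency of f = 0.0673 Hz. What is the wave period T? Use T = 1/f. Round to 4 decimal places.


T = 1 / f
T = 1 / 0.0673
T = 14.8588 s

14.8588


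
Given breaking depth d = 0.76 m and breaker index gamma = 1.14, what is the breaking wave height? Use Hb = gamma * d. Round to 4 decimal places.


Hb = gamma * d
Hb = 1.14 * 0.76
Hb = 0.8664 m

0.8664


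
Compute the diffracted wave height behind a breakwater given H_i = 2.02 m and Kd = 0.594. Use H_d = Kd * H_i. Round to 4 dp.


H_d = Kd * H_i
H_d = 0.594 * 2.02
H_d = 1.1999 m

1.1999


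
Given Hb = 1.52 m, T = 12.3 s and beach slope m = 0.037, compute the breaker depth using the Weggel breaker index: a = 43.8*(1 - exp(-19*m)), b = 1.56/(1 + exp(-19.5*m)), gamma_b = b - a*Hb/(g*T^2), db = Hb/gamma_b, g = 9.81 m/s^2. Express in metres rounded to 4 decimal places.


a = 43.8 * (1 - exp(-19 * m))
exp(-19 * 0.037) = exp(-0.7030) = 0.495098
a = 43.8 * (1 - 0.495098) = 22.114717
b = 1.56 / (1 + exp(-19.5 * m))
exp(-19.5 * 0.037) = exp(-0.7215) = 0.486023
b = 1.56 / (1 + 0.486023) = 1.049782
Hb / (g * T^2) = 1.52 / (9.81 * 12.3^2) = 1.52 / 1484.1549 = 0.00102415
gamma_b = b - a * Hb/(g*T^2) = 1.049782 - 22.114717 * 0.00102415 = 1.027133
db = Hb / gamma_b = 1.52 / 1.027133
db = 1.4798 m

1.4798


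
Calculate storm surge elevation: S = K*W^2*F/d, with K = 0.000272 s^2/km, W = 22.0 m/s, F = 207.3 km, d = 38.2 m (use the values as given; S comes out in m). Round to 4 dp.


S = K * W^2 * F / d
W^2 = 22.0^2 = 484.00
S = 0.000272 * 484.00 * 207.3 / 38.2
Numerator = 0.000272 * 484.00 * 207.3 = 27.290630
S = 27.290630 / 38.2 = 0.7144 m

0.7144


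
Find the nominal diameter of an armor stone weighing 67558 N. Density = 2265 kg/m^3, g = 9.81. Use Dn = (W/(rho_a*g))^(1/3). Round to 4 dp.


V = W / (rho_a * g)
V = 67558 / (2265 * 9.81)
V = 67558 / 22219.65
V = 3.040462 m^3
Dn = V^(1/3) = 3.040462^(1/3)
Dn = 1.4487 m

1.4487


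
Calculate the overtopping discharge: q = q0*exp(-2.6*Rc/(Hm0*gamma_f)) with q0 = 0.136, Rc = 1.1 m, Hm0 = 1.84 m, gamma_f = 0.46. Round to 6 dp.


q = q0 * exp(-2.6 * Rc / (Hm0 * gamma_f))
Exponent = -2.6 * 1.1 / (1.84 * 0.46)
= -2.6 * 1.1 / 0.8464
= -3.379017
exp(-3.379017) = 0.034081
q = 0.136 * 0.034081
q = 0.004635 m^3/s/m

0.004635


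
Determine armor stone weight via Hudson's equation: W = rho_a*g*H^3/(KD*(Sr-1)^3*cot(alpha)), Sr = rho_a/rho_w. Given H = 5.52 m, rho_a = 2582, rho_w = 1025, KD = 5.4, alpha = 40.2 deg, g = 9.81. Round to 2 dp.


Sr = rho_a / rho_w = 2582 / 1025 = 2.519024
(Sr - 1) = 1.519024
(Sr - 1)^3 = 3.505050
cot(40.2) = 1 / tan(40.2) = 1 / 0.845066 = 1.183340
Numerator = 2582 * 9.81 * 5.52^3 = 4260322.5266
Denominator = 5.4 * 3.505050 * 1.183340 = 22.397401
W = 4260322.5266 / 22.397401
W = 190215.04 N

190215.04


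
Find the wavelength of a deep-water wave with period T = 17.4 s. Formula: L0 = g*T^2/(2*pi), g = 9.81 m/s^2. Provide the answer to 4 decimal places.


L0 = g * T^2 / (2 * pi)
L0 = 9.81 * 17.4^2 / (2 * pi)
L0 = 9.81 * 302.7600 / 6.28319
L0 = 2970.0756 / 6.28319
L0 = 472.7022 m

472.7022


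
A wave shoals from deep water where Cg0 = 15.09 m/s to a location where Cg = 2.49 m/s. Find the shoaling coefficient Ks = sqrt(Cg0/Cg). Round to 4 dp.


Ks = sqrt(Cg0 / Cg)
Ks = sqrt(15.09 / 2.49)
Ks = sqrt(6.0602)
Ks = 2.4618

2.4618


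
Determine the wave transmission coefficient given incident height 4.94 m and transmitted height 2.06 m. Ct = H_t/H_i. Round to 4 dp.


Ct = H_t / H_i
Ct = 2.06 / 4.94
Ct = 0.4170

0.4170


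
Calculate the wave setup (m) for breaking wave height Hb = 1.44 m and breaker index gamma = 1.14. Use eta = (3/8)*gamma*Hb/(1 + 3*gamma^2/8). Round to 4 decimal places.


eta = (3/8) * gamma * Hb / (1 + 3*gamma^2/8)
Numerator = (3/8) * 1.14 * 1.44 = 0.615600
Denominator = 1 + 3*1.14^2/8 = 1 + 0.487350 = 1.487350
eta = 0.615600 / 1.487350
eta = 0.4139 m

0.4139


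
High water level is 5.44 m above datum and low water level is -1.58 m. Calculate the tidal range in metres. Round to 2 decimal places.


Tidal range = High water - Low water
Tidal range = 5.44 - (-1.58)
Tidal range = 7.02 m

7.02


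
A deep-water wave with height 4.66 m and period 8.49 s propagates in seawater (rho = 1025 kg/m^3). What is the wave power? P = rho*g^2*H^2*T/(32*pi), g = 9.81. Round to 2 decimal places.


P = rho * g^2 * H^2 * T / (32 * pi)
P = 1025 * 9.81^2 * 4.66^2 * 8.49 / (32 * pi)
P = 1025 * 96.2361 * 21.7156 * 8.49 / 100.53096
P = 180901.24 W/m

180901.24


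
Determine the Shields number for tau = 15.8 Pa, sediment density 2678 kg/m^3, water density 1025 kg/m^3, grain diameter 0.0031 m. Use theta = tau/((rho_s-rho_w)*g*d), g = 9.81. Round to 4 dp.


theta = tau / ((rho_s - rho_w) * g * d)
rho_s - rho_w = 2678 - 1025 = 1653
Denominator = 1653 * 9.81 * 0.0031 = 50.269383
theta = 15.8 / 50.269383
theta = 0.3143

0.3143


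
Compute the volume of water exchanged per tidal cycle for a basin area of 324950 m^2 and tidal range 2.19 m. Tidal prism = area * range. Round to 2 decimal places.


Tidal prism = Area * Tidal range
P = 324950 * 2.19
P = 711640.50 m^3

711640.50


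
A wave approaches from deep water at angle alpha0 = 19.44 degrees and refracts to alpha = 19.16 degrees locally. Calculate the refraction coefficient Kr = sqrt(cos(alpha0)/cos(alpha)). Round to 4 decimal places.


Kr = sqrt(cos(alpha0) / cos(alpha))
cos(19.44) = 0.942991
cos(19.16) = 0.944606
Kr = sqrt(0.942991 / 0.944606)
Kr = sqrt(0.998290)
Kr = 0.9991

0.9991


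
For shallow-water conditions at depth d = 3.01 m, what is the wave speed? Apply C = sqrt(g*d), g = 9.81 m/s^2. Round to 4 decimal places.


Using the shallow-water approximation:
C = sqrt(g * d) = sqrt(9.81 * 3.01)
C = sqrt(29.5281)
C = 5.4340 m/s

5.4340


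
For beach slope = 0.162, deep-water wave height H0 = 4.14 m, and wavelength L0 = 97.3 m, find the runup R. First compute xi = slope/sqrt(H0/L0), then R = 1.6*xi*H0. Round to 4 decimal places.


xi = slope / sqrt(H0/L0)
H0/L0 = 4.14/97.3 = 0.042549
sqrt(0.042549) = 0.206274
xi = 0.162 / 0.206274 = 0.785364
R = 1.6 * xi * H0 = 1.6 * 0.785364 * 4.14
R = 5.2023 m

5.2023


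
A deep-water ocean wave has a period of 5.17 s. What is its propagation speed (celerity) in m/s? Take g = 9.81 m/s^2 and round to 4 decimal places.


We use the deep-water celerity formula:
C = g * T / (2 * pi)
C = 9.81 * 5.17 / (2 * 3.14159...)
C = 50.717700 / 6.283185
C = 8.0720 m/s

8.0720


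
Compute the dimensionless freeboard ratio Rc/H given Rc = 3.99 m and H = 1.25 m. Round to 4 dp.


Relative freeboard = Rc / H
= 3.99 / 1.25
= 3.1920

3.1920


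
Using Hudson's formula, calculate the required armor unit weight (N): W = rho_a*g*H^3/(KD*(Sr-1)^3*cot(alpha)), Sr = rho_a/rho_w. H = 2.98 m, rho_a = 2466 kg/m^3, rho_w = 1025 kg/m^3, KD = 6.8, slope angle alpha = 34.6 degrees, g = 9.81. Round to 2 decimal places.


Sr = rho_a / rho_w = 2466 / 1025 = 2.405854
(Sr - 1) = 1.405854
(Sr - 1)^3 = 2.778564
cot(34.6) = 1 / tan(34.6) = 1 / 0.689854 = 1.449583
Numerator = 2466 * 9.81 * 2.98^3 = 640192.9273
Denominator = 6.8 * 2.778564 * 1.449583 = 27.388749
W = 640192.9273 / 27.388749
W = 23374.30 N

23374.30


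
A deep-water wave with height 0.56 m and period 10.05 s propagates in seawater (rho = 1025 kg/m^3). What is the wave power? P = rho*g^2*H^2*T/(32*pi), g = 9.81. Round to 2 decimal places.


P = rho * g^2 * H^2 * T / (32 * pi)
P = 1025 * 9.81^2 * 0.56^2 * 10.05 / (32 * pi)
P = 1025 * 96.2361 * 0.3136 * 10.05 / 100.53096
P = 3092.46 W/m

3092.46


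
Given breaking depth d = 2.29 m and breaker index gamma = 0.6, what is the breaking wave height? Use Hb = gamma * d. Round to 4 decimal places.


Hb = gamma * d
Hb = 0.6 * 2.29
Hb = 1.3740 m

1.3740


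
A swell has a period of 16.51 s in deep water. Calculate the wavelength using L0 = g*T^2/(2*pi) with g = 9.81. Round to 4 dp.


L0 = g * T^2 / (2 * pi)
L0 = 9.81 * 16.51^2 / (2 * pi)
L0 = 9.81 * 272.5801 / 6.28319
L0 = 2674.0108 / 6.28319
L0 = 425.5820 m

425.5820


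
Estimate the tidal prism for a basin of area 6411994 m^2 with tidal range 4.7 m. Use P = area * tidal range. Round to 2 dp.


Tidal prism = Area * Tidal range
P = 6411994 * 4.7
P = 30136371.80 m^3

30136371.80


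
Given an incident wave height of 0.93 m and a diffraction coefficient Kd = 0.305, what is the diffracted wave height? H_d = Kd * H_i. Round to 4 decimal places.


H_d = Kd * H_i
H_d = 0.305 * 0.93
H_d = 0.2837 m

0.2837


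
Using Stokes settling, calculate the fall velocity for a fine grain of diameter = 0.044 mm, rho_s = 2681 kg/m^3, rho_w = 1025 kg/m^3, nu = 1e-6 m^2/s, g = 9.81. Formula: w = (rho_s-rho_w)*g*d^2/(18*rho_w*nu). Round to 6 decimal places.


w = (rho_s - rho_w) * g * d^2 / (18 * rho_w * nu)
d = 0.044 mm = 0.000044 m
rho_s - rho_w = 2681 - 1025 = 1656
Numerator = 1656 * 9.81 * (0.000044)^2 = 0.000031451017
Denominator = 18 * 1025 * 1e-6 = 0.018450
w = 0.001705 m/s

0.001705


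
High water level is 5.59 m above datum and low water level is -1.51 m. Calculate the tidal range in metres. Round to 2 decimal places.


Tidal range = High water - Low water
Tidal range = 5.59 - (-1.51)
Tidal range = 7.10 m

7.10


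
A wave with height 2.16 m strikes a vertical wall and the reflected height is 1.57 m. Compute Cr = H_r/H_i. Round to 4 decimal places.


Cr = H_r / H_i
Cr = 1.57 / 2.16
Cr = 0.7269

0.7269


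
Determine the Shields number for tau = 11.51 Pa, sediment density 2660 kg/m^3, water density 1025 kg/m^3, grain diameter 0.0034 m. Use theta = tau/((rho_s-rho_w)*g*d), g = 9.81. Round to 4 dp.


theta = tau / ((rho_s - rho_w) * g * d)
rho_s - rho_w = 2660 - 1025 = 1635
Denominator = 1635 * 9.81 * 0.0034 = 54.533790
theta = 11.51 / 54.533790
theta = 0.2111

0.2111


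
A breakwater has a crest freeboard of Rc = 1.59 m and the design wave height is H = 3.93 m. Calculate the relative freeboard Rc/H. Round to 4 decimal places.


Relative freeboard = Rc / H
= 1.59 / 3.93
= 0.4046

0.4046


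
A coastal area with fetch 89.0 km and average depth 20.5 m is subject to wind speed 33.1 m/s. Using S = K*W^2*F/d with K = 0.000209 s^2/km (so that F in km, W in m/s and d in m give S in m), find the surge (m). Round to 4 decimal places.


S = K * W^2 * F / d
W^2 = 33.1^2 = 1095.61
S = 0.000209 * 1095.61 * 89.0 / 20.5
Numerator = 0.000209 * 1095.61 * 89.0 = 20.379442
S = 20.379442 / 20.5 = 0.9941 m

0.9941


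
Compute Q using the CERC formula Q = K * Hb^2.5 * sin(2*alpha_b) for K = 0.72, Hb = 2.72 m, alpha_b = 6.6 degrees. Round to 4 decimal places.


Q = K * Hb^2.5 * sin(2 * alpha_b)
Hb^2.5 = 2.72^2.5 = 12.201754
sin(2 * 6.6) = sin(13.2) = 0.228351
Q = 0.72 * 12.201754 * 0.228351
Q = 2.0061 m^3/s

2.0061


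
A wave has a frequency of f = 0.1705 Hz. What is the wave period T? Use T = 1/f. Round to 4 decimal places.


T = 1 / f
T = 1 / 0.1705
T = 5.8651 s

5.8651


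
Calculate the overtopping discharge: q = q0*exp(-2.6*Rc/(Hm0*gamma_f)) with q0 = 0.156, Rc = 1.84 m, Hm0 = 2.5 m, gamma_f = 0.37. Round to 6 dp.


q = q0 * exp(-2.6 * Rc / (Hm0 * gamma_f))
Exponent = -2.6 * 1.84 / (2.5 * 0.37)
= -2.6 * 1.84 / 0.9250
= -5.171892
exp(-5.171892) = 0.005674
q = 0.156 * 0.005674
q = 0.000885 m^3/s/m

0.000885


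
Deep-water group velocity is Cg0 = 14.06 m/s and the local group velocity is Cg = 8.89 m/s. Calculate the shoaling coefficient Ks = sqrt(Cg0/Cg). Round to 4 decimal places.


Ks = sqrt(Cg0 / Cg)
Ks = sqrt(14.06 / 8.89)
Ks = sqrt(1.5816)
Ks = 1.2576

1.2576


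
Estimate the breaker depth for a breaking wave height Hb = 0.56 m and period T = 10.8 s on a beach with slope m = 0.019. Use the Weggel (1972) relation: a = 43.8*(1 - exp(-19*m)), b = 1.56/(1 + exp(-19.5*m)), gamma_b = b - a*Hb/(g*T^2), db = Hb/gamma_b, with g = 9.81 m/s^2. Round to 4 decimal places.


a = 43.8 * (1 - exp(-19 * m))
exp(-19 * 0.019) = exp(-0.3610) = 0.696979
a = 43.8 * (1 - 0.696979) = 13.272320
b = 1.56 / (1 + exp(-19.5 * m))
exp(-19.5 * 0.019) = exp(-0.3705) = 0.690389
b = 1.56 / (1 + 0.690389) = 0.922864
Hb / (g * T^2) = 0.56 / (9.81 * 10.8^2) = 0.56 / 1144.2384 = 0.00048941
gamma_b = b - a * Hb/(g*T^2) = 0.922864 - 13.272320 * 0.00048941 = 0.916369
db = Hb / gamma_b = 0.56 / 0.916369
db = 0.6111 m

0.6111


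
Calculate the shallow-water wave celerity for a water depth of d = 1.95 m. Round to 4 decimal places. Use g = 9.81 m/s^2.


Using the shallow-water approximation:
C = sqrt(g * d) = sqrt(9.81 * 1.95)
C = sqrt(19.1295)
C = 4.3737 m/s

4.3737


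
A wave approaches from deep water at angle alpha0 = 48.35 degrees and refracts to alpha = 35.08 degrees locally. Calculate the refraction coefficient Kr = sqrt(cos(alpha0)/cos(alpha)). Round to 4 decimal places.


Kr = sqrt(cos(alpha0) / cos(alpha))
cos(48.35) = 0.664579
cos(35.08) = 0.818350
Kr = sqrt(0.664579 / 0.818350)
Kr = sqrt(0.812095)
Kr = 0.9012

0.9012


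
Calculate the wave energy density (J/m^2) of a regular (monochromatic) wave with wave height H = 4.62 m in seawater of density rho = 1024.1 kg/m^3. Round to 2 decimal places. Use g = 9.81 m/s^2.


E = (1/8) * rho * g * H^2
E = (1/8) * 1024.1 * 9.81 * 4.62^2
E = 0.125 * 1024.1 * 9.81 * 21.3444
E = 26804.35 J/m^2

26804.35


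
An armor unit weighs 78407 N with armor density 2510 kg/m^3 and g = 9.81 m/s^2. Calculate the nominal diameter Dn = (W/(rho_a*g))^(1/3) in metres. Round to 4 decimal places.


V = W / (rho_a * g)
V = 78407 / (2510 * 9.81)
V = 78407 / 24623.10
V = 3.184286 m^3
Dn = V^(1/3) = 3.184286^(1/3)
Dn = 1.4712 m

1.4712


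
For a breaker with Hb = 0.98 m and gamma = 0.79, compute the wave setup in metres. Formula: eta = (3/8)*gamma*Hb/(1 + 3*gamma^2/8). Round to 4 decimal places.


eta = (3/8) * gamma * Hb / (1 + 3*gamma^2/8)
Numerator = (3/8) * 0.79 * 0.98 = 0.290325
Denominator = 1 + 3*0.79^2/8 = 1 + 0.234038 = 1.234038
eta = 0.290325 / 1.234038
eta = 0.2353 m

0.2353


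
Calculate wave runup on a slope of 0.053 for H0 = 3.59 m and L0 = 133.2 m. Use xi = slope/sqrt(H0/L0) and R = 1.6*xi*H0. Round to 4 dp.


xi = slope / sqrt(H0/L0)
H0/L0 = 3.59/133.2 = 0.026952
sqrt(0.026952) = 0.164170
xi = 0.053 / 0.164170 = 0.322835
R = 1.6 * xi * H0 = 1.6 * 0.322835 * 3.59
R = 1.8544 m

1.8544
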